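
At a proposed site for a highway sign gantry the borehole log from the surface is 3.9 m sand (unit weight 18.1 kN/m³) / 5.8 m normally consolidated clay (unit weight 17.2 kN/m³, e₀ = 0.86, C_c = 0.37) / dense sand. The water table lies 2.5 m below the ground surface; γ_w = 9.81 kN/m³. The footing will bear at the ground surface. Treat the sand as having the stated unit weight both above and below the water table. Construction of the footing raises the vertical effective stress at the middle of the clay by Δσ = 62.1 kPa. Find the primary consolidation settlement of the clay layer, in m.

S_c ≈ 0.293 m

Mid-depth of clay below the ground surface: z = 3.9 + 5.8/2 = 6.8 m.
Total vertical stress at mid-clay: σ_v = 18.1×3.9 + 17.2×2.9 = 120.47 kPa.
Pore pressure: u = 9.81×(6.8 − 2.5) = 42.183 kPa.
Initial effective stress: σ'_0 = σ_v − u = 120.47 − 42.183 = 78.287 kPa.
Final effective stress: σ'_f = σ'_0 + Δσ = 78.287 + 62.1 = 140.39 kPa.
Normally consolidated clay, so the full stress increment lies on the virgin compression line:
S_c = C_c·H/(1+e₀)·log₁₀(σ'_f/σ'_0) = 0.37×5.8/(1+0.86)×log₁₀(140.39/78.287)
    = 1.1538 × 0.25365 = 0.2927 m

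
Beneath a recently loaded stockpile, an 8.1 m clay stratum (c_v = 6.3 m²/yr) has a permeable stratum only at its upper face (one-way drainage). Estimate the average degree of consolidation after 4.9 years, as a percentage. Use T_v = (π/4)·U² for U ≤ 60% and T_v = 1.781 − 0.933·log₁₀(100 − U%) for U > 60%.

U ≈ 74.6 %

Drainage path length: H_d = H = 8.1 m (single drainage).
T_v = c_v·t/H_d² = 6.3×4.9/8.1² = 0.47051.
T_v = 0.47051 corresponds to the U > 60% branch:
U = 1 − 10^((1.781 − T_v)/0.933)/100 = 0.7461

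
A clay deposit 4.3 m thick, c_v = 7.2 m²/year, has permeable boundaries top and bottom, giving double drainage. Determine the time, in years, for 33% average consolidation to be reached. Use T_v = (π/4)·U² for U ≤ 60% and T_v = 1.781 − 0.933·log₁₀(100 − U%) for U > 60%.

t ≈ 0.0549 years

Drainage path length: H_d = H/2 = 2.15 m (double drainage).
U ≤ 60%: T_v = (π/4)·U² = (π/4)×0.33² = 0.08553.
t = T_v·H_d²/c_v = 0.08553×2.15²/7.2 = 0.05491 years.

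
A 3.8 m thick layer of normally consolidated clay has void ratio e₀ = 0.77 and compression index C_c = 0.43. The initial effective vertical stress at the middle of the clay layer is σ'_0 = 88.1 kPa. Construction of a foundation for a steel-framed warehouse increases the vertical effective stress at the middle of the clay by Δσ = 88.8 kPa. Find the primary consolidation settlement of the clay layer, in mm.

S_c ≈ 279 mm

Final effective stress: σ'_f = σ'_0 + Δσ = 88.1 + 88.8 = 176.9 kPa.
Normally consolidated clay, so the full stress increment lies on the virgin compression line:
S_c = C_c·H/(1+e₀)·log₁₀(σ'_f/σ'_0) = 0.43×3.8/(1+0.77)×log₁₀(176.9/88.1)
    = 0.92316 × 0.30275 = 0.2795 m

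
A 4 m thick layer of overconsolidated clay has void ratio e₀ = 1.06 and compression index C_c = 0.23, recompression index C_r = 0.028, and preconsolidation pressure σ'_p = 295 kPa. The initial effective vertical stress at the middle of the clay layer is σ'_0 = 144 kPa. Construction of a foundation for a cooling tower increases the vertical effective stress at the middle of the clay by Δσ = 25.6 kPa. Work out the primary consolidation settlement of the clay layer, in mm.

S_c ≈ 3.86 mm

Final effective stress: σ'_f = 144 + 25.6 = 169.6 kPa.
σ'_f = 169.6 ≤ σ'_p = 295 kPa, so the clay remains overconsolidated and only the recompression index applies:
S_c = C_r·H/(1+e₀)·log₁₀(σ'_f/σ'_0) = 0.028×4/2.06×log₁₀(169.6/144)
    = 0.054368 × 0.071063 = 0.003864 m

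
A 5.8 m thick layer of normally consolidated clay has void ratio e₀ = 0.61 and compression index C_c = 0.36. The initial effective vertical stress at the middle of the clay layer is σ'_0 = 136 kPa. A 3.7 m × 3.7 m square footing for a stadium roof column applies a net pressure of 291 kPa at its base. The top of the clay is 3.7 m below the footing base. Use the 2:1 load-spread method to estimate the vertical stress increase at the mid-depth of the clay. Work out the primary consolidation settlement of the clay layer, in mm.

S_c ≈ 137 mm

Mid-depth of clay below the footing base: z = 3.7 + 5.8/2 = 6.6 m.
Stress increase at mid-clay by the 2:1 spreading method:
Δσ = qBL/((B+z)(L+z)) = 291×3.7×3.7/((3.7+6.6)(3.7+6.6)) = 37.551 kPa
Final effective stress: σ'_f = σ'_0 + Δσ = 136 + 37.551 = 173.55 kPa.
Normally consolidated clay, so the full stress increment lies on the virgin compression line:
S_c = C_c·H/(1+e₀)·log₁₀(σ'_f/σ'_0) = 0.36×5.8/(1+0.61)×log₁₀(173.55/136)
    = 1.2969 × 0.10589 = 0.1373 m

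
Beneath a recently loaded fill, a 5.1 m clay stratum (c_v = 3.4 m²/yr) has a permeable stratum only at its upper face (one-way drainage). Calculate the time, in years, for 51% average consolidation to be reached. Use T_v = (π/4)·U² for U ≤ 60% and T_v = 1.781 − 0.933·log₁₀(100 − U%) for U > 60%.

Drainage path length: H_d = H = 5.1 m (single drainage).
U ≤ 60%: T_v = (π/4)·U² = (π/4)×0.51² = 0.20428.
t = T_v·H_d²/c_v = 0.20428×5.1²/3.4 = 1.563 years.

t ≈ 1.56 years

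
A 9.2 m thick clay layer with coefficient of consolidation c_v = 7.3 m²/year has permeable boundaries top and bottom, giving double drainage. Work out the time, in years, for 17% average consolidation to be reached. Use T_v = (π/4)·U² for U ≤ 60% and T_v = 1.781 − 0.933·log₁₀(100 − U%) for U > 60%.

Drainage path length: H_d = H/2 = 4.6 m (double drainage).
U ≤ 60%: T_v = (π/4)·U² = (π/4)×0.17² = 0.022698.
t = T_v·H_d²/c_v = 0.022698×4.6²/7.3 = 0.06579 years.

t ≈ 0.0658 years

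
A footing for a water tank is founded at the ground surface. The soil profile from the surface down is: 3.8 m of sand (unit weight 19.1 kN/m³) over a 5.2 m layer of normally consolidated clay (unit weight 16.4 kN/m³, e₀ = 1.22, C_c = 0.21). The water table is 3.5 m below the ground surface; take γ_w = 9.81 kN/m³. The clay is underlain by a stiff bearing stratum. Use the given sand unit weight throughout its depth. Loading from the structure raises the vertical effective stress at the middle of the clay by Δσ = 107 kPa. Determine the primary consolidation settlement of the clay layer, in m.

Mid-depth of clay below the ground surface: z = 3.8 + 5.2/2 = 6.4 m.
Total vertical stress at mid-clay: σ_v = 19.1×3.8 + 16.4×2.6 = 115.22 kPa.
Pore pressure: u = 9.81×(6.4 − 3.5) = 28.449 kPa.
Initial effective stress: σ'_0 = σ_v − u = 115.22 − 28.449 = 86.771 kPa.
Final effective stress: σ'_f = σ'_0 + Δσ = 86.771 + 107 = 193.77 kPa.
Normally consolidated clay, so the full stress increment lies on the virgin compression line:
S_c = C_c·H/(1+e₀)·log₁₀(σ'_f/σ'_0) = 0.21×5.2/(1+1.22)×log₁₀(193.77/86.771)
    = 0.49189 × 0.34891 = 0.1716 m

S_c ≈ 0.172 m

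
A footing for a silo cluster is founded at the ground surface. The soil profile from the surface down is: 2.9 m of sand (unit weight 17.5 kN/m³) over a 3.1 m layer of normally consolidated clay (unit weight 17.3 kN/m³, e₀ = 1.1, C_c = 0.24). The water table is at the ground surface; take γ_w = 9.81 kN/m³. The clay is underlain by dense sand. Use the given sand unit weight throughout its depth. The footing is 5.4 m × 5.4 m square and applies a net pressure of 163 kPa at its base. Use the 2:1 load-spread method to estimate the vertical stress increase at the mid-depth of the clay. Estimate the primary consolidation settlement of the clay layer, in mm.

S_c ≈ 138 mm

Mid-depth of clay below the ground surface: z = 2.9 + 3.1/2 = 4.45 m.
Total vertical stress at mid-clay: σ_v = 17.5×2.9 + 17.3×1.55 = 77.565 kPa.
Pore pressure: u = 9.81×(4.45 − 0) = 43.655 kPa.
Initial effective stress: σ'_0 = σ_v − u = 77.565 − 43.655 = 33.91 kPa.
Stress increase at mid-clay by the 2:1 spreading method:
Δσ = qBL/((B+z)(L+z)) = 163×5.4×5.4/((5.4+4.45)(5.4+4.45)) = 48.989 kPa
Final effective stress: σ'_f = σ'_0 + Δσ = 33.91 + 48.989 = 82.899 kPa.
Normally consolidated clay, so the full stress increment lies on the virgin compression line:
S_c = C_c·H/(1+e₀)·log₁₀(σ'_f/σ'_0) = 0.24×3.1/(1+1.1)×log₁₀(82.899/33.91)
    = 0.35429 × 0.38822 = 0.1375 m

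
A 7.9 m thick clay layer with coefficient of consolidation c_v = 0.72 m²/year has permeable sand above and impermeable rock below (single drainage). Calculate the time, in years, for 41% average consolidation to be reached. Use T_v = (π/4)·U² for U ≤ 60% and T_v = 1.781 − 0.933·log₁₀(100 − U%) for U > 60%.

Drainage path length: H_d = H = 7.9 m (single drainage).
U ≤ 60%: T_v = (π/4)·U² = (π/4)×0.41² = 0.13203.
t = T_v·H_d²/c_v = 0.13203×7.9²/0.72 = 11.44 years.

t ≈ 11.4 years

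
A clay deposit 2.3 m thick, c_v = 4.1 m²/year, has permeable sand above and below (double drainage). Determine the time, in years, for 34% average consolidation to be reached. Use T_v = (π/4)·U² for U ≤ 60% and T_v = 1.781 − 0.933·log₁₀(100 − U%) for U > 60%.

t ≈ 0.0293 years

Drainage path length: H_d = H/2 = 1.15 m (double drainage).
U ≤ 60%: T_v = (π/4)·U² = (π/4)×0.34² = 0.090792.
t = T_v·H_d²/c_v = 0.090792×1.15²/4.1 = 0.02929 years.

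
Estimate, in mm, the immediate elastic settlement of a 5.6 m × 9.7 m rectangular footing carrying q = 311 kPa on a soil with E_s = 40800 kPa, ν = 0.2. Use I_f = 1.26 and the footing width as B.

Immediate (elastic) settlement: S_e = q·B·(1−ν²)/E_s · I_f.
S_e = 311 × 5.6 × (1 − 0.2²) / 40800 × 1.26
    = 311 × 5.6 × 0.96 / 40800 × 1.26
    = 0.05163 m = 51.63 mm

S_e ≈ 51.6 mm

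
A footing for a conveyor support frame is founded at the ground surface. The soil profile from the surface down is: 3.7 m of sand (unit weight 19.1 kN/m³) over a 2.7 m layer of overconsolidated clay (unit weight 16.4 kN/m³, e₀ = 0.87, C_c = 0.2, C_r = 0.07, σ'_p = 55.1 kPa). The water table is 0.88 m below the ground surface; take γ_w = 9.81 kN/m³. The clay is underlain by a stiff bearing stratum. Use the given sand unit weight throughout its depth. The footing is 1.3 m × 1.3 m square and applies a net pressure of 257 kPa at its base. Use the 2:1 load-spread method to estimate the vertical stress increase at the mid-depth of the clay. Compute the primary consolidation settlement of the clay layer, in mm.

Mid-depth of clay below the ground surface: z = 3.7 + 2.7/2 = 5.05 m.
Total vertical stress at mid-clay: σ_v = 19.1×3.7 + 16.4×1.35 = 92.81 kPa.
Pore pressure: u = 9.81×(5.05 − 0.88) = 40.908 kPa.
Initial effective stress: σ'_0 = σ_v − u = 92.81 − 40.908 = 51.902 kPa.
Stress increase at mid-clay by the 2:1 spreading method:
Δσ = qBL/((B+z)(L+z)) = 257×1.3×1.3/((1.3+5.05)(1.3+5.05)) = 10.771 kPa
Final effective stress: σ'_f = 51.902 + 10.771 = 62.673 kPa.
σ'_f = 62.673 > σ'_p = 55.1 kPa, so the stress path crosses the preconsolidation pressure — recompression up to σ'_p, then virgin compression beyond:
S_c = H/(1+e₀)·[C_r·log₁₀(σ'_p/σ'_0) + C_c·log₁₀(σ'_f/σ'_p)]
    = 2.7/1.87 × [0.07×log₁₀(55.1/51.902) + 0.2×log₁₀(62.673/55.1)]
    = 1.4439 × [0.0018177 + 0.011186] = 0.01878 m

S_c ≈ 18.8 mm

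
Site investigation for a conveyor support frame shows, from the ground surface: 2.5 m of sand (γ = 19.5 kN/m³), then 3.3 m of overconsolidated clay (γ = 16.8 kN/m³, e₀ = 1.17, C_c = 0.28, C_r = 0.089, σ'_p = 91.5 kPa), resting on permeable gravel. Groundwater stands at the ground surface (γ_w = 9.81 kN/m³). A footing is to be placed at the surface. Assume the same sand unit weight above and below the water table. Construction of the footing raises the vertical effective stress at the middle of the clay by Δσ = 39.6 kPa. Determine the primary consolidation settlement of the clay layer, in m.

Mid-depth of clay below the ground surface: z = 2.5 + 3.3/2 = 4.15 m.
Total vertical stress at mid-clay: σ_v = 19.5×2.5 + 16.8×1.65 = 76.47 kPa.
Pore pressure: u = 9.81×(4.15 − 0) = 40.712 kPa.
Initial effective stress: σ'_0 = σ_v − u = 76.47 − 40.712 = 35.758 kPa.
Final effective stress: σ'_f = 35.758 + 39.6 = 75.358 kPa.
σ'_f = 75.358 ≤ σ'_p = 91.5 kPa, so the clay remains overconsolidated and only the recompression index applies:
S_c = C_r·H/(1+e₀)·log₁₀(σ'_f/σ'_0) = 0.089×3.3/2.17×log₁₀(75.358/35.758)
    = 0.13534 × 0.32376 = 0.04382 m

S_c ≈ 0.0438 m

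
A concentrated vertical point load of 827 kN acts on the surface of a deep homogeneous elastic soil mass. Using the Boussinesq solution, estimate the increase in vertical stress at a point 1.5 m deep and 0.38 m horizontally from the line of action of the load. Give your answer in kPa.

Δσ_z ≈ 150 kPa

Boussinesq vertical stress below a point load on an elastic half-space:
Δσ_z = 3P/(2πz²) · [1 + (r/z)²]^(−5/2)
r/z = 0.38/1.5 = 0.25333; [1+(r/z)²]^(−5/2) = 0.85598.
Δσ_z = 3×827/(2π×1.5²) × 0.85598 = 175.49 × 0.85598 = 150.2 kPa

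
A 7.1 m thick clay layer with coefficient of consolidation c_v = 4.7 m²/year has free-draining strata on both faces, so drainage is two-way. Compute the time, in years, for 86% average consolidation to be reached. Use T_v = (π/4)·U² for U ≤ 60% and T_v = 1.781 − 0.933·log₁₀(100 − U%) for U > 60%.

Drainage path length: H_d = H/2 = 3.55 m (double drainage).
U > 60%: T_v = 1.781 − 0.933·log₁₀(100 − 86) = 0.71166.
t = T_v·H_d²/c_v = 0.71166×3.55²/4.7 = 1.908 years.

t ≈ 1.91 years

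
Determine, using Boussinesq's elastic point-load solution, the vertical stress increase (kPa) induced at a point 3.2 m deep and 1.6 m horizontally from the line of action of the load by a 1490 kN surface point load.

Boussinesq vertical stress below a point load on an elastic half-space:
Δσ_z = 3P/(2πz²) · [1 + (r/z)²]^(−5/2)
r/z = 1.6/3.2 = 0.5; [1+(r/z)²]^(−5/2) = 0.57243.
Δσ_z = 3×1490/(2π×3.2²) × 0.57243 = 69.475 × 0.57243 = 39.77 kPa

Δσ_z ≈ 39.8 kPa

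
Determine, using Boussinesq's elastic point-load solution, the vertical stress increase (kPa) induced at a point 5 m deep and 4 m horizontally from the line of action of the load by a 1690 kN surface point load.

Δσ_z ≈ 9.37 kPa

Boussinesq vertical stress below a point load on an elastic half-space:
Δσ_z = 3P/(2πz²) · [1 + (r/z)²]^(−5/2)
r/z = 4/5 = 0.8; [1+(r/z)²]^(−5/2) = 0.29033.
Δσ_z = 3×1690/(2π×5²) × 0.29033 = 32.277 × 0.29033 = 9.371 kPa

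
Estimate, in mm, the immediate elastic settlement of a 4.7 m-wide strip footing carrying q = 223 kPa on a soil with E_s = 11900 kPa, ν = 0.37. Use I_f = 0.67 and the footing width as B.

Immediate (elastic) settlement: S_e = q·B·(1−ν²)/E_s · I_f.
S_e = 223 × 4.7 × (1 − 0.37²) / 11900 × 0.67
    = 223 × 4.7 × 0.8631 / 11900 × 0.67
    = 0.05093 m = 50.93 mm

S_e ≈ 50.9 mm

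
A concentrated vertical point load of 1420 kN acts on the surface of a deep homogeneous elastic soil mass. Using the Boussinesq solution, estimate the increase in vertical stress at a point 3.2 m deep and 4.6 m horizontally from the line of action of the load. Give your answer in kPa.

Boussinesq vertical stress below a point load on an elastic half-space:
Δσ_z = 3P/(2πz²) · [1 + (r/z)²]^(−5/2)
r/z = 4.6/3.2 = 1.4375; [1+(r/z)²]^(−5/2) = 0.060733.
Δσ_z = 3×1420/(2π×3.2²) × 0.060733 = 66.211 × 0.060733 = 4.021 kPa

Δσ_z ≈ 4.02 kPa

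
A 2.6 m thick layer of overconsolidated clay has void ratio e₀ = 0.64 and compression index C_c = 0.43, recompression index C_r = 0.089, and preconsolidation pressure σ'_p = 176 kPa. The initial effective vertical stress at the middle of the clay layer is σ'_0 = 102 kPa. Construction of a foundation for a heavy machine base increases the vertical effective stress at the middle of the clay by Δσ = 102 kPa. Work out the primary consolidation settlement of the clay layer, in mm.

Final effective stress: σ'_f = 102 + 102 = 204 kPa.
σ'_f = 204 > σ'_p = 176 kPa, so the stress path crosses the preconsolidation pressure — recompression up to σ'_p, then virgin compression beyond:
S_c = H/(1+e₀)·[C_r·log₁₀(σ'_p/σ'_0) + C_c·log₁₀(σ'_f/σ'_p)]
    = 2.6/1.64 × [0.089×log₁₀(176/102) + 0.43×log₁₀(204/176)]
    = 1.5854 × [0.021085 + 0.027571] = 0.07714 m

S_c ≈ 77.1 mm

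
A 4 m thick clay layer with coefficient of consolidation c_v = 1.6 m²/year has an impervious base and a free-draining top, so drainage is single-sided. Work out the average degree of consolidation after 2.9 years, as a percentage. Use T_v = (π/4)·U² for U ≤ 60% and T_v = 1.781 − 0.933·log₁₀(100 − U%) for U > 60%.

U ≈ 60.4 %

Drainage path length: H_d = H = 4 m (single drainage).
T_v = c_v·t/H_d² = 1.6×2.9/4² = 0.29.
T_v = 0.29 corresponds to the U > 60% branch:
U = 1 − 10^((1.781 − T_v)/0.933)/100 = 0.6037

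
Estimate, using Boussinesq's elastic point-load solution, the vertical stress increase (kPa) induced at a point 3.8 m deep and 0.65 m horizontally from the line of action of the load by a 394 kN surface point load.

Boussinesq vertical stress below a point load on an elastic half-space:
Δσ_z = 3P/(2πz²) · [1 + (r/z)²]^(−5/2)
r/z = 0.65/3.8 = 0.17105; [1+(r/z)²]^(−5/2) = 0.93044.
Δσ_z = 3×394/(2π×3.8²) × 0.93044 = 13.028 × 0.93044 = 12.12 kPa

Δσ_z ≈ 12.1 kPa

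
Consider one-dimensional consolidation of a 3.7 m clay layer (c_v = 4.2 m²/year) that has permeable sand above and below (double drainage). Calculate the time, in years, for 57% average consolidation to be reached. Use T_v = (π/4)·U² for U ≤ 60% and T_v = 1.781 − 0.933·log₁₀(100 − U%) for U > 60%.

Drainage path length: H_d = H/2 = 1.85 m (double drainage).
U ≤ 60%: T_v = (π/4)·U² = (π/4)×0.57² = 0.25518.
t = T_v·H_d²/c_v = 0.25518×1.85²/4.2 = 0.2079 years.

t ≈ 0.208 years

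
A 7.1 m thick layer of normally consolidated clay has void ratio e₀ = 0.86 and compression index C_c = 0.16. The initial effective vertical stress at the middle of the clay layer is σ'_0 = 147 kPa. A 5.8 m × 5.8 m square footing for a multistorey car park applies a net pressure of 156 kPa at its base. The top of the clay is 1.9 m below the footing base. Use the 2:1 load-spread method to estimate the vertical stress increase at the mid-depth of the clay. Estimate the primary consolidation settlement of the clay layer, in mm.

S_c ≈ 65.9 mm

Mid-depth of clay below the footing base: z = 1.9 + 7.1/2 = 5.45 m.
Stress increase at mid-clay by the 2:1 spreading method:
Δσ = qBL/((B+z)(L+z)) = 156×5.8×5.8/((5.8+5.45)(5.8+5.45)) = 41.464 kPa
Final effective stress: σ'_f = σ'_0 + Δσ = 147 + 41.464 = 188.46 kPa.
Normally consolidated clay, so the full stress increment lies on the virgin compression line:
S_c = C_c·H/(1+e₀)·log₁₀(σ'_f/σ'_0) = 0.16×7.1/(1+0.86)×log₁₀(188.46/147)
    = 0.61075 × 0.1079 = 0.0659 m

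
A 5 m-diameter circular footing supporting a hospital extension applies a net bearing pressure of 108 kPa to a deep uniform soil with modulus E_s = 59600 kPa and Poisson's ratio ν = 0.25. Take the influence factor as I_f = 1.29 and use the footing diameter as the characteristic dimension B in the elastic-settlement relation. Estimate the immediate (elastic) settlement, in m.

S_e ≈ 0.011 m

Immediate (elastic) settlement: S_e = q·B·(1−ν²)/E_s · I_f.
S_e = 108 × 5 × (1 − 0.25²) / 59600 × 1.29
    = 108 × 5 × 0.9375 / 59600 × 1.29
    = 0.01096 m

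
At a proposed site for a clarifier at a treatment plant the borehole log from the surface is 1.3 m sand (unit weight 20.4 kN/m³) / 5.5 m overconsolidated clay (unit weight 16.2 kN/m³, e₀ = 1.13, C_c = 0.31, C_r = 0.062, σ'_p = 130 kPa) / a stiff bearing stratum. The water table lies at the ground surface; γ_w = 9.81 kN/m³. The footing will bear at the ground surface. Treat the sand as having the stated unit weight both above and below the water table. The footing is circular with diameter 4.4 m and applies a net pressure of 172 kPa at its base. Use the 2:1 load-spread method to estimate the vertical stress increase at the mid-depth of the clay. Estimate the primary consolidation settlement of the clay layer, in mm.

S_c ≈ 63.4 mm

Mid-depth of clay below the ground surface: z = 1.3 + 5.5/2 = 4.05 m.
Total vertical stress at mid-clay: σ_v = 20.4×1.3 + 16.2×2.75 = 71.07 kPa.
Pore pressure: u = 9.81×(4.05 − 0) = 39.73 kPa.
Initial effective stress: σ'_0 = σ_v − u = 71.07 − 39.73 = 31.34 kPa.
Stress increase at mid-clay by the 2:1 spreading method:
Δσ ≈ qD²/(D+z)² = 172×4.4²/(4.4+4.05)² = 46.636 kPa
Final effective stress: σ'_f = 31.34 + 46.636 = 77.976 kPa.
σ'_f = 77.976 ≤ σ'_p = 130 kPa, so the clay remains overconsolidated and only the recompression index applies:
S_c = C_r·H/(1+e₀)·log₁₀(σ'_f/σ'_0) = 0.062×5.5/2.13×log₁₀(77.976/31.34)
    = 0.1601 × 0.39586 = 0.06338 m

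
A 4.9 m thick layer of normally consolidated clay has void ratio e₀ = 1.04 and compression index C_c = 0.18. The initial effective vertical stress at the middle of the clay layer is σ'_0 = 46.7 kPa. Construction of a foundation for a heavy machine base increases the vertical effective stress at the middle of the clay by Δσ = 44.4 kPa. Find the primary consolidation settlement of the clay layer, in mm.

Final effective stress: σ'_f = σ'_0 + Δσ = 46.7 + 44.4 = 91.1 kPa.
Normally consolidated clay, so the full stress increment lies on the virgin compression line:
S_c = C_c·H/(1+e₀)·log₁₀(σ'_f/σ'_0) = 0.18×4.9/(1+1.04)×log₁₀(91.1/46.7)
    = 0.43235 × 0.2902 = 0.1255 m

S_c ≈ 125 mm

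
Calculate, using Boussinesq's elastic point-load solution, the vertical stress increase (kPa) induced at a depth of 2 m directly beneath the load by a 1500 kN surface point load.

Δσ_z ≈ 179 kPa

Boussinesq vertical stress below a point load on an elastic half-space:
Δσ_z = 3P/(2πz²) · [1 + (r/z)²]^(−5/2)
r/z = 0/2 = 0; [1+(r/z)²]^(−5/2) = 1.
Δσ_z = 3×1500/(2π×2²) × 1 = 179.05 × 1 = 179.1 kPa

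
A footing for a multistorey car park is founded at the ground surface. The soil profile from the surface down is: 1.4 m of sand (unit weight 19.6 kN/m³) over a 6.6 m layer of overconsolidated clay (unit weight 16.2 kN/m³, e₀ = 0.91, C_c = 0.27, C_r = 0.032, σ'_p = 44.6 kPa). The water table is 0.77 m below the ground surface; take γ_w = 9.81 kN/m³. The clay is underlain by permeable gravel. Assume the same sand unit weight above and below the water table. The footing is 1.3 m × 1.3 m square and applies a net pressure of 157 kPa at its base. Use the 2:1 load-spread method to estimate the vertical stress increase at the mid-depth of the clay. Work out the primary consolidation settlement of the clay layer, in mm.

S_c ≈ 46.5 mm

Mid-depth of clay below the ground surface: z = 1.4 + 6.6/2 = 4.7 m.
Total vertical stress at mid-clay: σ_v = 19.6×1.4 + 16.2×3.3 = 80.9 kPa.
Pore pressure: u = 9.81×(4.7 − 0.77) = 38.553 kPa.
Initial effective stress: σ'_0 = σ_v − u = 80.9 − 38.553 = 42.347 kPa.
Stress increase at mid-clay by the 2:1 spreading method:
Δσ = qBL/((B+z)(L+z)) = 157×1.3×1.3/((1.3+4.7)(1.3+4.7)) = 7.3703 kPa
Final effective stress: σ'_f = 42.347 + 7.3703 = 49.717 kPa.
σ'_f = 49.717 > σ'_p = 44.6 kPa, so the stress path crosses the preconsolidation pressure — recompression up to σ'_p, then virgin compression beyond:
S_c = H/(1+e₀)·[C_r·log₁₀(σ'_p/σ'_0) + C_c·log₁₀(σ'_f/σ'_p)]
    = 6.6/1.91 × [0.032×log₁₀(44.6/42.347) + 0.27×log₁₀(49.717/44.6)]
    = 3.4555 × [0.00072039 + 0.012736] = 0.0465 m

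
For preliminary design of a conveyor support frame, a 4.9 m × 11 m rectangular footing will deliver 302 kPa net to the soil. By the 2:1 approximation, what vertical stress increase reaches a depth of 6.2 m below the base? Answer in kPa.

Δσ_z ≈ 85.3 kPa

By the 2:1 method the load spreads at 1 horizontal : 2 vertical, so at depth z the loaded area has grown by z in each plan dimension:
Δσ = qBL/((B+z)(L+z)) = 302×4.9×11/((4.9+6.2)(11+6.2)) = 85.26 kPa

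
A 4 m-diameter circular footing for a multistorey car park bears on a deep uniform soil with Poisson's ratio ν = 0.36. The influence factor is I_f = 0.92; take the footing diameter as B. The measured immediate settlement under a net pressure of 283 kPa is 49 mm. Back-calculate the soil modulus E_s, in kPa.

S_e = q·B·(1−ν²)/E_s · I_f  ⇒  E_s = q·B·(1−ν²)·I_f / S_e.
E_s = 283 × 4 × 0.8704 × 0.92 / 0.049 = 18500 kPa

E_s ≈ 18500 kPa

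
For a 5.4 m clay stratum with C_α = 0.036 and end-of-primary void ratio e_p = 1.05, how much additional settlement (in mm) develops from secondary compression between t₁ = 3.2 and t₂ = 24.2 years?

S_s ≈ 83.3 mm

Secondary compression: S_s = C_α·H/(1+e_p)·log₁₀(t₂/t₁)
S_s = 0.036×5.4/(1+1.05)×log₁₀(24.2/3.2)
    = 0.09483 × 0.8787 = 0.08332 m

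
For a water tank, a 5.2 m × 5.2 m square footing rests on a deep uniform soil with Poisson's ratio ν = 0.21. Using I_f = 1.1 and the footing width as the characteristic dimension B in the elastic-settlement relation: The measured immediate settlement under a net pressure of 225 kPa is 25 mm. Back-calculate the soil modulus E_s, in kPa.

S_e = q·B·(1−ν²)/E_s · I_f  ⇒  E_s = q·B·(1−ν²)·I_f / S_e.
E_s = 225 × 5.2 × 0.9559 × 1.1 / 0.025 = 49210 kPa

E_s ≈ 49200 kPa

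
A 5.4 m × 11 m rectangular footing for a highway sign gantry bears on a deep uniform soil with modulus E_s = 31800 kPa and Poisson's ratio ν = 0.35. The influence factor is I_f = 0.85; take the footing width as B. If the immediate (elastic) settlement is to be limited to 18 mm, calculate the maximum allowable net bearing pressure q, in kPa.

q ≈ 142 kPa

S_e = q·B·(1−ν²)/E_s · I_f  ⇒  q = S_e·E_s / (B·(1−ν²)·I_f).
q = 0.018 × 31800 / (5.4 × 0.8775 × 0.85) = 142.1 kPa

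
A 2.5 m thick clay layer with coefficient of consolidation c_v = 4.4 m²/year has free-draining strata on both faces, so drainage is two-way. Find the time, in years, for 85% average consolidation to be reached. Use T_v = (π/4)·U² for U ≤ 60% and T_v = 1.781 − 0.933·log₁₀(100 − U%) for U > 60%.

t ≈ 0.243 years

Drainage path length: H_d = H/2 = 1.25 m (double drainage).
U > 60%: T_v = 1.781 − 0.933·log₁₀(100 − 85) = 0.68371.
t = T_v·H_d²/c_v = 0.68371×1.25²/4.4 = 0.2428 years.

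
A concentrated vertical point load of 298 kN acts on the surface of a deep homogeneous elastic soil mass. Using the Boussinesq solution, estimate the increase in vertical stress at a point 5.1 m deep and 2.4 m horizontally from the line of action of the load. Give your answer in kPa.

Boussinesq vertical stress below a point load on an elastic half-space:
Δσ_z = 3P/(2πz²) · [1 + (r/z)²]^(−5/2)
r/z = 2.4/5.1 = 0.47059; [1+(r/z)²]^(−5/2) = 0.60647.
Δσ_z = 3×298/(2π×5.1²) × 0.60647 = 5.4704 × 0.60647 = 3.318 kPa

Δσ_z ≈ 3.32 kPa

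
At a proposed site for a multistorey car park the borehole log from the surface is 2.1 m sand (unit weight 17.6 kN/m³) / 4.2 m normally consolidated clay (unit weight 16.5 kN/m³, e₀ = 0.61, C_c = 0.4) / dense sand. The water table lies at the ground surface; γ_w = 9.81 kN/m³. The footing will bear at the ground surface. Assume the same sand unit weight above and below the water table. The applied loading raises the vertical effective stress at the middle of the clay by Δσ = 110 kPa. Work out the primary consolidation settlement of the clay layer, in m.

Mid-depth of clay below the ground surface: z = 2.1 + 4.2/2 = 4.2 m.
Total vertical stress at mid-clay: σ_v = 17.6×2.1 + 16.5×2.1 = 71.61 kPa.
Pore pressure: u = 9.81×(4.2 − 0) = 41.202 kPa.
Initial effective stress: σ'_0 = σ_v − u = 71.61 − 41.202 = 30.408 kPa.
Final effective stress: σ'_f = σ'_0 + Δσ = 30.408 + 110 = 140.41 kPa.
Normally consolidated clay, so the full stress increment lies on the virgin compression line:
S_c = C_c·H/(1+e₀)·log₁₀(σ'_f/σ'_0) = 0.4×4.2/(1+0.61)×log₁₀(140.41/30.408)
    = 1.0435 × 0.66441 = 0.6933 m

S_c ≈ 0.693 m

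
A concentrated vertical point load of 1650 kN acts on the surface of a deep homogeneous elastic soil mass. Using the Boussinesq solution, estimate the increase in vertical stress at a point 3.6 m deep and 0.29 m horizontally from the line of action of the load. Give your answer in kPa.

Δσ_z ≈ 59.8 kPa

Boussinesq vertical stress below a point load on an elastic half-space:
Δσ_z = 3P/(2πz²) · [1 + (r/z)²]^(−5/2)
r/z = 0.29/3.6 = 0.080556; [1+(r/z)²]^(−5/2) = 0.98396.
Δσ_z = 3×1650/(2π×3.6²) × 0.98396 = 60.788 × 0.98396 = 59.81 kPa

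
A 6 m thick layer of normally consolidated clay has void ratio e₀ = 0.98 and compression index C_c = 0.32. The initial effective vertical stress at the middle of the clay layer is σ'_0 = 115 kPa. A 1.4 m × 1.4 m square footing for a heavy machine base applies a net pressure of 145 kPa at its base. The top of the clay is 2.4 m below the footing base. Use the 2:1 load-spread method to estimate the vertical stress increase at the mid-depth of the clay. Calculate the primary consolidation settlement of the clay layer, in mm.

S_c ≈ 21.9 mm

Mid-depth of clay below the footing base: z = 2.4 + 6/2 = 5.4 m.
Stress increase at mid-clay by the 2:1 spreading method:
Δσ = qBL/((B+z)(L+z)) = 145×1.4×1.4/((1.4+5.4)(1.4+5.4)) = 6.1462 kPa
Final effective stress: σ'_f = σ'_0 + Δσ = 115 + 6.1462 = 121.15 kPa.
Normally consolidated clay, so the full stress increment lies on the virgin compression line:
S_c = C_c·H/(1+e₀)·log₁₀(σ'_f/σ'_0) = 0.32×6/(1+0.98)×log₁₀(121.15/115)
    = 0.9697 × 0.022626 = 0.02194 m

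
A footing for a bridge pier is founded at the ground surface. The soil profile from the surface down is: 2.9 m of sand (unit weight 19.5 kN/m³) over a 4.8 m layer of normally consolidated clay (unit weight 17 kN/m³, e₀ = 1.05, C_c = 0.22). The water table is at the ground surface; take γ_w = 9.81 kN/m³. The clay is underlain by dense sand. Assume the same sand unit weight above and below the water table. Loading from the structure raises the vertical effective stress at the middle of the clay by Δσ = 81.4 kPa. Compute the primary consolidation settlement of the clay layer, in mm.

S_c ≈ 230 mm

Mid-depth of clay below the ground surface: z = 2.9 + 4.8/2 = 5.3 m.
Total vertical stress at mid-clay: σ_v = 19.5×2.9 + 17×2.4 = 97.35 kPa.
Pore pressure: u = 9.81×(5.3 − 0) = 51.993 kPa.
Initial effective stress: σ'_0 = σ_v − u = 97.35 − 51.993 = 45.357 kPa.
Final effective stress: σ'_f = σ'_0 + Δσ = 45.357 + 81.4 = 126.76 kPa.
Normally consolidated clay, so the full stress increment lies on the virgin compression line:
S_c = C_c·H/(1+e₀)·log₁₀(σ'_f/σ'_0) = 0.22×4.8/(1+1.05)×log₁₀(126.76/45.357)
    = 0.51512 × 0.44634 = 0.2299 m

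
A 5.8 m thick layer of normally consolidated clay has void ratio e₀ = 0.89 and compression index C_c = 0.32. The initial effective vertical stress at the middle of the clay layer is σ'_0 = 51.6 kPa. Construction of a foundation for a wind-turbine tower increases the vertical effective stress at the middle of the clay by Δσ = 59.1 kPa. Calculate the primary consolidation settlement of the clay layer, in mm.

Final effective stress: σ'_f = σ'_0 + Δσ = 51.6 + 59.1 = 110.7 kPa.
Normally consolidated clay, so the full stress increment lies on the virgin compression line:
S_c = C_c·H/(1+e₀)·log₁₀(σ'_f/σ'_0) = 0.32×5.8/(1+0.89)×log₁₀(110.7/51.6)
    = 0.98201 × 0.3315 = 0.3255 m

S_c ≈ 326 mm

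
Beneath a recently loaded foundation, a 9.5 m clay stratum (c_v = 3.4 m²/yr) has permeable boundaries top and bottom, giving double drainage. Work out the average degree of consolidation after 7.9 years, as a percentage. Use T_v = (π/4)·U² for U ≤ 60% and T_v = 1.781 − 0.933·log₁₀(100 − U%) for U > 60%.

Drainage path length: H_d = H/2 = 4.75 m (double drainage).
T_v = c_v·t/H_d² = 3.4×7.9/4.75² = 1.1905.
T_v = 1.1905 corresponds to the U > 60% branch:
U = 1 − 10^((1.781 − T_v)/0.933)/100 = 0.9571

U ≈ 95.7 %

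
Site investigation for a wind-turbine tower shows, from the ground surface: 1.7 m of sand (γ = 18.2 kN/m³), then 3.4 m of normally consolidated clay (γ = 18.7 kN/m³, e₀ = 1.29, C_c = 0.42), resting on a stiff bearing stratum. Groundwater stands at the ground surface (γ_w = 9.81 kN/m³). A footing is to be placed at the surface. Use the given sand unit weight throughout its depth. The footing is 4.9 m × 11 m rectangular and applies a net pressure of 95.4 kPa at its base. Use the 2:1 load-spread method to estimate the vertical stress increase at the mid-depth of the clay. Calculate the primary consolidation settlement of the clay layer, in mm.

S_c ≈ 244 mm

Mid-depth of clay below the ground surface: z = 1.7 + 3.4/2 = 3.4 m.
Total vertical stress at mid-clay: σ_v = 18.2×1.7 + 18.7×1.7 = 62.73 kPa.
Pore pressure: u = 9.81×(3.4 − 0) = 33.354 kPa.
Initial effective stress: σ'_0 = σ_v − u = 62.73 − 33.354 = 29.376 kPa.
Stress increase at mid-clay by the 2:1 spreading method:
Δσ = qBL/((B+z)(L+z)) = 95.4×4.9×11/((4.9+3.4)(11+3.4)) = 43.023 kPa
Final effective stress: σ'_f = σ'_0 + Δσ = 29.376 + 43.023 = 72.399 kPa.
Normally consolidated clay, so the full stress increment lies on the virgin compression line:
S_c = C_c·H/(1+e₀)·log₁₀(σ'_f/σ'_0) = 0.42×3.4/(1+1.29)×log₁₀(72.399/29.376)
    = 0.62358 × 0.39174 = 0.2443 m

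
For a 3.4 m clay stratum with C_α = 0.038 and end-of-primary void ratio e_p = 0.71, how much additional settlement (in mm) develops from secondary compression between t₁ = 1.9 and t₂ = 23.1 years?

S_s ≈ 82 mm

Secondary compression: S_s = C_α·H/(1+e_p)·log₁₀(t₂/t₁)
S_s = 0.038×3.4/(1+0.71)×log₁₀(23.1/1.9)
    = 0.07556 × 1.085 = 0.08197 m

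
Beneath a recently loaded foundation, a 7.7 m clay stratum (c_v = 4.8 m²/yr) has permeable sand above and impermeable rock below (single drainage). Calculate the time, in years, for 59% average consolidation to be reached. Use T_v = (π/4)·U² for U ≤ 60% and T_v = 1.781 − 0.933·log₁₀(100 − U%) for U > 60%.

Drainage path length: H_d = H = 7.7 m (single drainage).
U ≤ 60%: T_v = (π/4)·U² = (π/4)×0.59² = 0.2734.
t = T_v·H_d²/c_v = 0.2734×7.7²/4.8 = 3.377 years.

t ≈ 3.38 years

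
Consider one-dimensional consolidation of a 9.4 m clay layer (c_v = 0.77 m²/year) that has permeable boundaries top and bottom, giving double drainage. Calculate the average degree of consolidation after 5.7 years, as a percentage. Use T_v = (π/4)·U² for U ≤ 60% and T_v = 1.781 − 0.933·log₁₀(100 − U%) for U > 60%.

Drainage path length: H_d = H/2 = 4.7 m (double drainage).
T_v = c_v·t/H_d² = 0.77×5.7/4.7² = 0.19869.
T_v = 0.19869 corresponds to the U ≤ 60% branch:
U = √(4T_v/π) = 0.503

U ≈ 50.3 %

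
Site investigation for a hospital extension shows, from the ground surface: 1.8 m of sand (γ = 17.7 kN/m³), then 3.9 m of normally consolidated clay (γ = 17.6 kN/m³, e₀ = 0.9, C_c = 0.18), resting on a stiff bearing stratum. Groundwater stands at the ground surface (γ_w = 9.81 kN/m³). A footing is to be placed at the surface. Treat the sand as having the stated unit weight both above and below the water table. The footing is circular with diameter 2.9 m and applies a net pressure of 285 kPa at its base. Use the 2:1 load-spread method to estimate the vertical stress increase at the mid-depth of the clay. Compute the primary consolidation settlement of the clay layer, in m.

Mid-depth of clay below the ground surface: z = 1.8 + 3.9/2 = 3.75 m.
Total vertical stress at mid-clay: σ_v = 17.7×1.8 + 17.6×1.95 = 66.18 kPa.
Pore pressure: u = 9.81×(3.75 − 0) = 36.788 kPa.
Initial effective stress: σ'_0 = σ_v − u = 66.18 − 36.788 = 29.392 kPa.
Stress increase at mid-clay by the 2:1 spreading method:
Δσ ≈ qD²/(D+z)² = 285×2.9²/(2.9+3.75)² = 54.2 kPa
Final effective stress: σ'_f = σ'_0 + Δσ = 29.392 + 54.2 = 83.592 kPa.
Normally consolidated clay, so the full stress increment lies on the virgin compression line:
S_c = C_c·H/(1+e₀)·log₁₀(σ'_f/σ'_0) = 0.18×3.9/(1+0.9)×log₁₀(83.592/29.392)
    = 0.36947 × 0.45394 = 0.1677 m

S_c ≈ 0.168 m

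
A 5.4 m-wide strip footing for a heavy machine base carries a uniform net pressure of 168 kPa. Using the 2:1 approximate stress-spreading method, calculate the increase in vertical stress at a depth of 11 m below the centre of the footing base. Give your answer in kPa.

Δσ_z ≈ 55.3 kPa

By the 2:1 method the load spreads at 1 horizontal : 2 vertical, so at depth z the loaded area has grown by z in each plan dimension:
Δσ = qB/(B+z) = 168×5.4/(5.4+11) = 55.317 kPa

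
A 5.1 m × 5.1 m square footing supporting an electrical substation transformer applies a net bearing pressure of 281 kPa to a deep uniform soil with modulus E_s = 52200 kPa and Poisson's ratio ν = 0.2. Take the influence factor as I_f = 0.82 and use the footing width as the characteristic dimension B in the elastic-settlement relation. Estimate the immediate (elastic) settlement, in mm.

S_e ≈ 21.6 mm

Immediate (elastic) settlement: S_e = q·B·(1−ν²)/E_s · I_f.
S_e = 281 × 5.1 × (1 − 0.2²) / 52200 × 0.82
    = 281 × 5.1 × 0.96 / 52200 × 0.82
    = 0.02161 m = 21.61 mm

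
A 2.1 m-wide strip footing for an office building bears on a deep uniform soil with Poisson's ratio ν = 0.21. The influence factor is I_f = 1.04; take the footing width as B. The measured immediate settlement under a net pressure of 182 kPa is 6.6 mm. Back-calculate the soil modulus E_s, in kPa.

E_s ≈ 57600 kPa

S_e = q·B·(1−ν²)/E_s · I_f  ⇒  E_s = q·B·(1−ν²)·I_f / S_e.
E_s = 182 × 2.1 × 0.9559 × 1.04 / 0.0066 = 57570 kPa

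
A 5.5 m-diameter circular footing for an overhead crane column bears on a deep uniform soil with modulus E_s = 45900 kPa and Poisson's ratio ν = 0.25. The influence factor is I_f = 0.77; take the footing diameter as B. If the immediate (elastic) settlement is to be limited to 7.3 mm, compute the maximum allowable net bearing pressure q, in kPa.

S_e = q·B·(1−ν²)/E_s · I_f  ⇒  q = S_e·E_s / (B·(1−ν²)·I_f).
q = 0.0073 × 45900 / (5.5 × 0.9375 × 0.77) = 84.39 kPa

q ≈ 84.4 kPa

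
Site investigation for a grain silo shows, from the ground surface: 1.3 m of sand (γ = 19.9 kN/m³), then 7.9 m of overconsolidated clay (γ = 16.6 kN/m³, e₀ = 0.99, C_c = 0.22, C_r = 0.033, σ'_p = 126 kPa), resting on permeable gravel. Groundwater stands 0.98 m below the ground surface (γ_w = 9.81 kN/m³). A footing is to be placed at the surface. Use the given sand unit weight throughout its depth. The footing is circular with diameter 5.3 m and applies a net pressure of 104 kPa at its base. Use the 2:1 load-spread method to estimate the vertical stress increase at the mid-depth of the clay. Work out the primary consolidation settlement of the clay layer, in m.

S_c ≈ 0.0242 m

Mid-depth of clay below the ground surface: z = 1.3 + 7.9/2 = 5.25 m.
Total vertical stress at mid-clay: σ_v = 19.9×1.3 + 16.6×3.95 = 91.44 kPa.
Pore pressure: u = 9.81×(5.25 − 0.98) = 41.889 kPa.
Initial effective stress: σ'_0 = σ_v − u = 91.44 − 41.889 = 49.551 kPa.
Stress increase at mid-clay by the 2:1 spreading method:
Δσ ≈ qD²/(D+z)² = 104×5.3²/(5.3+5.25)² = 26.247 kPa
Final effective stress: σ'_f = 49.551 + 26.247 = 75.798 kPa.
σ'_f = 75.798 ≤ σ'_p = 126 kPa, so the clay remains overconsolidated and only the recompression index applies:
S_c = C_r·H/(1+e₀)·log₁₀(σ'_f/σ'_0) = 0.033×7.9/1.99×log₁₀(75.798/49.551)
    = 0.131 × 0.18461 = 0.02418 m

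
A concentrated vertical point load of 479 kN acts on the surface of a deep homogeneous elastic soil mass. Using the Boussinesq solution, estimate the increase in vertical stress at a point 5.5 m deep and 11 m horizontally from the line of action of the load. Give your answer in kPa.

Δσ_z ≈ 0.135 kPa

Boussinesq vertical stress below a point load on an elastic half-space:
Δσ_z = 3P/(2πz²) · [1 + (r/z)²]^(−5/2)
r/z = 11/5.5 = 2; [1+(r/z)²]^(−5/2) = 0.017889.
Δσ_z = 3×479/(2π×5.5²) × 0.017889 = 7.5605 × 0.017889 = 0.1352 kPa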